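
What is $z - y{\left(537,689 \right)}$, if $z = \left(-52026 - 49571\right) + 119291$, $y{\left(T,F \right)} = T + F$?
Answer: $16468$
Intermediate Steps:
$y{\left(T,F \right)} = F + T$
$z = 17694$ ($z = -101597 + 119291 = 17694$)
$z - y{\left(537,689 \right)} = 17694 - \left(689 + 537\right) = 17694 - 1226 = 16468$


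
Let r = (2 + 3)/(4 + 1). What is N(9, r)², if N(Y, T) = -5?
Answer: 25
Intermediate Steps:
r = 1 (r = 5/5 = 5*(⅕) = 1)
N(9, r)² = (-5)² = 25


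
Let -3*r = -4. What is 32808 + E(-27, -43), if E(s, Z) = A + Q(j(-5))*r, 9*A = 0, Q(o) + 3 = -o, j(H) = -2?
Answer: 98420/3 ≈ 32807.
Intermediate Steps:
r = 4/3 (r = -⅓*(-4) = 4/3 ≈ 1.3333)
Q(o) = -3 - o
A = 0 (A = (⅑)*0 = 0)
E(s, Z) = -4/3 (E(s, Z) = 0 + (-3 - 1*(-2))*(4/3) = 0 + (-3 + 2)*(4/3) = 0 - 1*4/3 = 0 - 4/3 = -4/3)
32808 + E(-27, -43) = 32808 - 4/3 = 98420/3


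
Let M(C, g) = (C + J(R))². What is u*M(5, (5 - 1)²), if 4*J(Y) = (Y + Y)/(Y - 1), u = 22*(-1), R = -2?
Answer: -5632/9 ≈ -625.78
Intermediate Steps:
u = -22
J(Y) = Y/(2*(-1 + Y)) (J(Y) = ((Y + Y)/(Y - 1))/4 = ((2*Y)/(-1 + Y))/4 = (2*Y/(-1 + Y))/4 = Y/(2*(-1 + Y)))
M(C, g) = (⅓ + C)² (M(C, g) = (C + (½)*(-2)/(-1 - 2))² = (C + (½)*(-2)/(-3))² = (C + (½)*(-2)*(-⅓))² = (C + ⅓)² = (⅓ + C)²)
u*M(5, (5 - 1)²) = -22*(1 + 3*5)²/9 = -22*(1 + 15)²/9 = -22*16²/9 = -22*256/9 = -5632/9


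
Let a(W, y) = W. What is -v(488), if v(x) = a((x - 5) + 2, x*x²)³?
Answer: -114084125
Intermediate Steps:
v(x) = (-3 + x)³ (v(x) = ((x - 5) + 2)³ = ((-5 + x) + 2)³ = (-3 + x)³)
-v(488) = -(-3 + 488)³ = -1*485³ = -1*114084125 = -114084125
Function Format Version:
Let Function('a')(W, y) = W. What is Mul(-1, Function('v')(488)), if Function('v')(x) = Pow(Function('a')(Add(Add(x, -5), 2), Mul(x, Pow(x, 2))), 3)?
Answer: -114084125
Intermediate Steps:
Function('v')(x) = Pow(Add(-3, x), 3) (Function('v')(x) = Pow(Add(Add(x, -5), 2), 3) = Pow(Add(Add(-5, x), 2), 3) = Pow(Add(-3, x), 3))
Mul(-1, Function('v')(488)) = Mul(-1, Pow(Add(-3, 488), 3)) = Mul(-1, Pow(485, 3)) = Mul(-1, 114084125) = -114084125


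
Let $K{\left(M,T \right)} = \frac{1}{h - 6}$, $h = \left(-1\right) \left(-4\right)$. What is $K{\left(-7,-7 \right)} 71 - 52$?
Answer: $- \frac{175}{2} \approx -87.5$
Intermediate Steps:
$h = 4$
$K{\left(M,T \right)} = - \frac{1}{2}$ ($K{\left(M,T \right)} = \frac{1}{4 - 6} = \frac{1}{-2} = - \frac{1}{2}$)
$K{\left(-7,-7 \right)} 71 - 52 = \left(- \frac{1}{2}\right) 71 - 52 = - \frac{71}{2} - 52 = - \frac{175}{2}$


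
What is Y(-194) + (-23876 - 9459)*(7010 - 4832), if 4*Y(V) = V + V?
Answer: -72603727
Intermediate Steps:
Y(V) = V/2 (Y(V) = (V + V)/4 = (2*V)/4 = V/2)
Y(-194) + (-23876 - 9459)*(7010 - 4832) = (1/2)*(-194) + (-23876 - 9459)*(7010 - 4832) = -97 - 33335*2178 = -97 - 72603630 = -72603727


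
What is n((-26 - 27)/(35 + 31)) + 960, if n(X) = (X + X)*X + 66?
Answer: 2237437/2178 ≈ 1027.3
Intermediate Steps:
n(X) = 66 + 2*X² (n(X) = (2*X)*X + 66 = 2*X² + 66 = 66 + 2*X²)
n((-26 - 27)/(35 + 31)) + 960 = (66 + 2*((-26 - 27)/(35 + 31))²) + 960 = (66 + 2*(-53/66)²) + 960 = (66 + 2*(2809/4356)) + 960 = (66 + 2809/2178) + 960 = 146557/2178 + 960 = 2237437/2178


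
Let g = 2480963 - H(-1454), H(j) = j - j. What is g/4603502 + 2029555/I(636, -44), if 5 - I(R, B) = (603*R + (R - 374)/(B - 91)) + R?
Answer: -1132654140538961/238730722277506 ≈ -4.7445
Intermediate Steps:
H(j) = 0
I(R, B) = 5 - 604*R - (-374 + R)/(-91 + B) (I(R, B) = 5 - ((603*R + (R - 374)/(B - 91)) + R) = 5 - ((603*R + (-374 + R)/(-91 + B)) + R) = 5 - (604*R + (-374 + R)/(-91 + B)) = 5 + (-604*R - (-374 + R)/(-91 + B)) = 5 - 604*R - (-374 + R)/(-91 + B))
g = 2480963 (g = 2480963 - 1*0 = 2480963 + 0 = 2480963)
g/4603502 + 2029555/I(636, -44) = 2480963/4603502 + 2029555/(((-81 + 5*(-44) + 54963*636 - 604*(-44)*636)/(-91 - 44))) = 2480963*(1/4603502) + 2029555/(((-81 - 220 + 34956468 + 16902336)/(-135))) = 2480963/4603502 + 2029555/((-1/135*51858503)) = 2480963/4603502 + 2029555/(-51858503/135) = 2480963/4603502 + 2029555*(-135/51858503) = 2480963/4603502 - 273989925/51858503 = -1132654140538961/238730722277506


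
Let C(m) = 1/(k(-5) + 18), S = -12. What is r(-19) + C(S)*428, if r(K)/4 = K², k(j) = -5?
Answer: 19200/13 ≈ 1476.9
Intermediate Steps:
C(m) = 1/13 (C(m) = 1/(-5 + 18) = 1/13)
r(K) = 4*K²
r(-19) + C(S)*428 = 4*(-19)² + (1/13)*428 = 4*361 + 428/13 = 1444 + 428/13 = 19200/13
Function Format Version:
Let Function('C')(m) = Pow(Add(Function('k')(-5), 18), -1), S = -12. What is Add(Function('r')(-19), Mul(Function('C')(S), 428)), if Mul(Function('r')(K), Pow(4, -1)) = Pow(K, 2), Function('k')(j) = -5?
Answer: Rational(19200, 13) ≈ 1476.9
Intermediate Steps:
Function('C')(m) = Rational(1, 13) (Function('C')(m) = Pow(Add(-5, 18), -1) = Pow(13, -1) = Rational(1, 13))
Function('r')(K) = Mul(4, Pow(K, 2))
Add(Function('r')(-19), Mul(Function('C')(S), 428)) = Add(Mul(4, Pow(-19, 2)), Mul(Rational(1, 13), 428)) = Add(Mul(4, 361), Rational(428, 13)) = Add(1444, Rational(428, 13)) = Rational(19200, 13)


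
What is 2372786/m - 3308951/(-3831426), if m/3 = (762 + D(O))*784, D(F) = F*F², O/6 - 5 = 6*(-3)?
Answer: 6010215512087/6976413717840 ≈ 0.86150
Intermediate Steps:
O = -78 (O = 30 + 6*(6*(-3)) = 30 + 6*(-18) = 30 - 108 = -78)
D(F) = F³
m = -1114354080 (m = 3*((762 + (-78)³)*784) = 3*((762 - 474552)*784) = 3*(-473790*784) = 3*(-371451360) = -1114354080)
2372786/m - 3308951/(-3831426) = 2372786/(-1114354080) - 3308951/(-3831426) = 2372786*(-1/1114354080) - 3308951*(-1/3831426) = -1186393/557177040 + 3308951/3831426 = 6010215512087/6976413717840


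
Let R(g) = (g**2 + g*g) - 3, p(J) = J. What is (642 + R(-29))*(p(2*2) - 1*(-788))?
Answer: 1838232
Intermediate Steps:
R(g) = -3 + 2*g**2 (R(g) = (g**2 + g**2) - 3 = 2*g**2 - 3 = -3 + 2*g**2)
(642 + R(-29))*(p(2*2) - 1*(-788)) = (642 + (-3 + 2*(-29)**2))*(2*2 - 1*(-788)) = (642 + (-3 + 2*841))*(4 + 788) = (642 + (-3 + 1682))*792 = (642 + 1679)*792 = 2321*792 = 1838232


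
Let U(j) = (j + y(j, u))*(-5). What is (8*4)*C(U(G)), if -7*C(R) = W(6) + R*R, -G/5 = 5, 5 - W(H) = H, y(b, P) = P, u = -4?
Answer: -672768/7 ≈ -96110.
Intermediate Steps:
W(H) = 5 - H
G = -25 (G = -5*5 = -25)
U(j) = 20 - 5*j (U(j) = (j - 4)*(-5) = (-4 + j)*(-5) = 20 - 5*j)
C(R) = ⅐ - R²/7 (C(R) = -((5 - 1*6) + R*R)/7 = -((5 - 6) + R²)/7 = -(-1 + R²)/7 = ⅐ - R²/7)
(8*4)*C(U(G)) = (8*4)*(⅐ - (20 - 5*(-25))²/7) = 32*(⅐ - (20 + 125)²/7) = 32*(⅐ - ⅐*145²) = 32*(⅐ - ⅐*21025) = 32*(⅐ - 21025/7) = 32*(-21024/7) = -672768/7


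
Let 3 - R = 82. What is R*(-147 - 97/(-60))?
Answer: 689117/60 ≈ 11485.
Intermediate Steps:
R = -79 (R = 3 - 1*82 = 3 - 82 = -79)
R*(-147 - 97/(-60)) = -79*(-147 - 97/(-60)) = -79*(-147 - 97*(-1/60)) = -79*(-147 + 97/60) = -79*(-8723/60) = 689117/60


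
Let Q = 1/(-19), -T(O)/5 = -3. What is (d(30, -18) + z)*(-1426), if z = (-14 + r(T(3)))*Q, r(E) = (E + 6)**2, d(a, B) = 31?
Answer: -231012/19 ≈ -12159.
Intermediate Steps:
T(O) = 15 (T(O) = -5*(-3) = 15)
Q = -1/19 ≈ -0.052632
r(E) = (6 + E)**2
z = -427/19 (z = (-14 + (6 + 15)**2)*(-1/19) = (-14 + 21**2)*(-1/19) = (-14 + 441)*(-1/19) = 427*(-1/19) = -427/19 ≈ -22.474)
(d(30, -18) + z)*(-1426) = (31 - 427/19)*(-1426) = (162/19)*(-1426) = -231012/19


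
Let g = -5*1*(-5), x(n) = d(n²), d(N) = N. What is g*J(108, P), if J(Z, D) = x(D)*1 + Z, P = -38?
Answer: 38800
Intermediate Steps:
x(n) = n²
J(Z, D) = Z + D² (J(Z, D) = D²*1 + Z = D² + Z = Z + D²)
g = 25 (g = -5*(-5) = 25)
g*J(108, P) = 25*(108 + (-38)²) = 25*(108 + 1444) = 25*1552 = 38800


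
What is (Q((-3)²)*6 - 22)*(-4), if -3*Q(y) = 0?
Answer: 88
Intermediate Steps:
Q(y) = 0 (Q(y) = -⅓*0 = 0)
(Q((-3)²)*6 - 22)*(-4) = (0*6 - 22)*(-4) = (0 - 22)*(-4) = -22*(-4) = 88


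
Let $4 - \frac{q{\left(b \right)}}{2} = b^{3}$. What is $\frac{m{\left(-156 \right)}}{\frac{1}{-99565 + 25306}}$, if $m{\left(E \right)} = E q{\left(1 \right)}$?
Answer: $69506424$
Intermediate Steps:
$q{\left(b \right)} = 8 - 2 b^{3}$
$m{\left(E \right)} = 6 E$ ($m{\left(E \right)} = E \left(8 - 2 \cdot 1^{3}\right) = E \left(8 - 2\right) = E 6 = 6 E$)
$\frac{m{\left(-156 \right)}}{\frac{1}{-99565 + 25306}} = \frac{6 \left(-156\right)}{\frac{1}{-99565 + 25306}} = - \frac{936}{\frac{1}{-74259}} = - \frac{936}{- \frac{1}{74259}} = \left(-936\right) \left(-74259\right) = 69506424$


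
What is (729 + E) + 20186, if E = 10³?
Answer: 21915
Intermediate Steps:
E = 1000
(729 + E) + 20186 = (729 + 1000) + 20186 = 1729 + 20186 = 21915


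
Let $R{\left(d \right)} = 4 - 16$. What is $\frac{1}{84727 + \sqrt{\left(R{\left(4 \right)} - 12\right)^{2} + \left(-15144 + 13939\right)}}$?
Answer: $\frac{84727}{7178665158} - \frac{i \sqrt{629}}{7178665158} \approx 1.1803 \cdot 10^{-5} - 3.4937 \cdot 10^{-9} i$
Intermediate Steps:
$R{\left(d \right)} = -12$ ($R{\left(d \right)} = 4 - 16 = -12$)
$\frac{1}{84727 + \sqrt{\left(R{\left(4 \right)} - 12\right)^{2} + \left(-15144 + 13939\right)}} = \frac{1}{84727 + \sqrt{\left(-12 - 12\right)^{2} + \left(-15144 + 13939\right)}} = \frac{1}{84727 + \sqrt{\left(-12 - 12\right)^{2} - 1205}} = \frac{1}{84727 + \sqrt{\left(-24\right)^{2} - 1205}} = \frac{1}{84727 + \sqrt{576 - 1205}} = \frac{1}{84727 + \sqrt{-629}} = \frac{1}{84727 + i \sqrt{629}}$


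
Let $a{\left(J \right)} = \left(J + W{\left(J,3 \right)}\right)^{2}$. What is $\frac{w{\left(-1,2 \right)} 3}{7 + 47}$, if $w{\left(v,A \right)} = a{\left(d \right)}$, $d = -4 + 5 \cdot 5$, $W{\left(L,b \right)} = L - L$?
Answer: $\frac{49}{2} \approx 24.5$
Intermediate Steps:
$W{\left(L,b \right)} = 0$
$d = 21$ ($d = -4 + 25 = 21$)
$a{\left(J \right)} = J^{2}$ ($a{\left(J \right)} = \left(J + 0\right)^{2} = J^{2}$)
$w{\left(v,A \right)} = 441$ ($w{\left(v,A \right)} = 21^{2} = 441$)
$\frac{w{\left(-1,2 \right)} 3}{7 + 47} = \frac{441 \cdot 3}{7 + 47} = \frac{1323}{54} = 1323 \cdot \frac{1}{54} = \frac{49}{2}$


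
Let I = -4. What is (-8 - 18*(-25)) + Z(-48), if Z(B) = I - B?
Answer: 486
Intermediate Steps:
Z(B) = -4 - B
(-8 - 18*(-25)) + Z(-48) = (-8 - 18*(-25)) + (-4 - 1*(-48)) = (-8 + 450) + (-4 + 48) = 442 + 44 = 486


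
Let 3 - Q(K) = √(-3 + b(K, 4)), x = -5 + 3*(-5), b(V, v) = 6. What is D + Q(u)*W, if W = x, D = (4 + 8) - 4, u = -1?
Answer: -52 + 20*√3 ≈ -17.359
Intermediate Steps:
D = 8 (D = 12 - 4 = 8)
x = -20 (x = -5 - 15 = -20)
W = -20
Q(K) = 3 - √3 (Q(K) = 3 - √(-3 + 6) = 3 - √3)
D + Q(u)*W = 8 + (3 - √3)*(-20) = 8 + (-60 + 20*√3) = -52 + 20*√3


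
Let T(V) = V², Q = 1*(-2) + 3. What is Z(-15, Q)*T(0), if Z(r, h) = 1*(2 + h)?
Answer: 0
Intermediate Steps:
Q = 1 (Q = -2 + 3 = 1)
Z(r, h) = 2 + h
Z(-15, Q)*T(0) = (2 + 1)*0² = 3*0 = 0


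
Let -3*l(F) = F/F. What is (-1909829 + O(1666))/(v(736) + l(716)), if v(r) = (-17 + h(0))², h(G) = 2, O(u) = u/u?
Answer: -2864742/337 ≈ -8500.7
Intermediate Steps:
O(u) = 1
l(F) = -⅓ (l(F) = -F/(3*F) = -⅓*1 = -⅓)
v(r) = 225 (v(r) = (-17 + 2)² = (-15)² = 225)
(-1909829 + O(1666))/(v(736) + l(716)) = (-1909829 + 1)/(225 - ⅓) = -1909828/674/3 = -1909828*3/674 = -2864742/337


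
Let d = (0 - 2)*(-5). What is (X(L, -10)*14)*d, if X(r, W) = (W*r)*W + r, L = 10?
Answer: 141400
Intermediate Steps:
d = 10 (d = -2*(-5) = 10)
X(r, W) = r + r*W² (X(r, W) = r*W² + r = r + r*W²)
(X(L, -10)*14)*d = ((10*(1 + (-10)²))*14)*10 = ((10*(1 + 100))*14)*10 = ((10*101)*14)*10 = (1010*14)*10 = 14140*10 = 141400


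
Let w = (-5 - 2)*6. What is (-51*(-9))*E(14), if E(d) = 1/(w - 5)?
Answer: -459/47 ≈ -9.7660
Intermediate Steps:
w = -42 (w = -7*6 = -42)
E(d) = -1/47 (E(d) = 1/(-42 - 5) = 1/(-47) = -1/47)
(-51*(-9))*E(14) = -51*(-9)*(-1/47) = 459*(-1/47) = -459/47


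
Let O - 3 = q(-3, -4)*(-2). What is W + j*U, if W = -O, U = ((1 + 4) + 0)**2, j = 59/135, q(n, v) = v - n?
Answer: 160/27 ≈ 5.9259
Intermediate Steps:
O = 5 (O = 3 + (-4 - 1*(-3))*(-2) = 3 + (-4 + 3)*(-2) = 3 - 1*(-2) = 3 + 2 = 5)
j = 59/135 (j = 59*(1/135) = 59/135 ≈ 0.43704)
U = 25 (U = (5 + 0)**2 = 5**2 = 25)
W = -5 (W = -1*5 = -5)
W + j*U = -5 + (59/135)*25 = -5 + 295/27 = 160/27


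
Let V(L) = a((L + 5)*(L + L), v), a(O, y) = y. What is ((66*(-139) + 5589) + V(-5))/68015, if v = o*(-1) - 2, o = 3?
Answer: -718/13603 ≈ -0.052782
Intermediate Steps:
v = -5 (v = 3*(-1) - 2 = -3 - 2 = -5)
V(L) = -5
((66*(-139) + 5589) + V(-5))/68015 = ((66*(-139) + 5589) - 5)/68015 = ((-9174 + 5589) - 5)*(1/68015) = (-3585 - 5)*(1/68015) = -3590*1/68015 = -718/13603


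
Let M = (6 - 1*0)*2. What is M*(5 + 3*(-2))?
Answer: -12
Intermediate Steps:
M = 12 (M = (6 + 0)*2 = 6*2 = 12)
M*(5 + 3*(-2)) = 12*(5 + 3*(-2)) = 12*(5 - 6) = 12*(-1) = -12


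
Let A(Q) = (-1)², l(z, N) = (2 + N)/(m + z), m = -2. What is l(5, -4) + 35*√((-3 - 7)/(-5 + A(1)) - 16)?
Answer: -⅔ + 105*I*√6/2 ≈ -0.66667 + 128.6*I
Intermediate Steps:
l(z, N) = (2 + N)/(-2 + z)
A(Q) = 1
l(5, -4) + 35*√((-3 - 7)/(-5 + A(1)) - 16) = (2 - 4)/(-2 + 5) + 35*√((-3 - 7)/(-5 + 1) - 16) = -2/3 + 35*√(-10/(-4) - 16) = (⅓)*(-2) + 35*√(-10*(-¼) - 16) = -⅔ + 35*√(5/2 - 16) = -⅔ + 35*√(-27/2) = -⅔ + 35*(3*I*√6/2) = -⅔ + 105*I*√6/2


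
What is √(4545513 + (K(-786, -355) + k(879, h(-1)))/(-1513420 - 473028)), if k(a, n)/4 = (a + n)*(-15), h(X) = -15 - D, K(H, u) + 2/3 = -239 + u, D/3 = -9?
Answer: √2522318027710549731/744918 ≈ 2132.0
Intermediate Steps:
D = -27 (D = 3*(-9) = -27)
K(H, u) = -719/3 + u (K(H, u) = -⅔ + (-239 + u) = -719/3 + u)
h(X) = 12 (h(X) = -15 - 1*(-27) = -15 + 27 = 12)
k(a, n) = -60*a - 60*n (k(a, n) = 4*((a + n)*(-15)) = 4*(-15*a - 15*n) = -60*a - 60*n)
√(4545513 + (K(-786, -355) + k(879, h(-1)))/(-1513420 - 473028)) = √(4545513 + ((-719/3 - 355) + (-60*879 - 60*12))/(-1513420 - 473028)) = √(4545513 + (-1784/3 + (-52740 - 720))/(-1986448)) = √(4545513 + (-1784/3 - 53460)*(-1/1986448)) = √(4545513 - 162164/3*(-1/1986448)) = √(4545513 + 40541/1489836) = √(6772068946409/1489836) = √2522318027710549731/744918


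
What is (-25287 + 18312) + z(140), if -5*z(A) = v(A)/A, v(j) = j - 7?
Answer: -697519/100 ≈ -6975.2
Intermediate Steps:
v(j) = -7 + j
z(A) = -(-7 + A)/(5*A)
(-25287 + 18312) + z(140) = (-25287 + 18312) + (1/5)*(7 - 1*140)/140 = -6975 + (1/5)*(1/140)*(7 - 140) = -6975 + (1/5)*(1/140)*(-133) = -6975 - 19/100 = -697519/100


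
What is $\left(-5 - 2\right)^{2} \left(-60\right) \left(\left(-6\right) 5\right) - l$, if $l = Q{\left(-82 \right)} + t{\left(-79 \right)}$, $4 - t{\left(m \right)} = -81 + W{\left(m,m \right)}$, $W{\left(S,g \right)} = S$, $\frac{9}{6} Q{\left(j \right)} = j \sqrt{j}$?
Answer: $88036 + \frac{164 i \sqrt{82}}{3} \approx 88036.0 + 495.03 i$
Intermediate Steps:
$Q{\left(j \right)} = \frac{2 j^{\frac{3}{2}}}{3}$ ($Q{\left(j \right)} = \frac{2 j \sqrt{j}}{3} = \frac{2 j^{\frac{3}{2}}}{3}$)
$t{\left(m \right)} = 85 - m$ ($t{\left(m \right)} = 4 - \left(-81 + m\right) = 85 - m$)
$l = 164 - \frac{164 i \sqrt{82}}{3}$ ($l = \frac{2 \left(-82\right)^{\frac{3}{2}}}{3} + \left(85 - -79\right) = \frac{2 \left(- 82 i \sqrt{82}\right)}{3} + \left(85 + 79\right) = - \frac{164 i \sqrt{82}}{3} + 164 = 164 - \frac{164 i \sqrt{82}}{3} \approx 164.0 - 495.03 i$)
$\left(-5 - 2\right)^{2} \left(-60\right) \left(\left(-6\right) 5\right) - l = \left(-5 - 2\right)^{2} \left(-60\right) \left(\left(-6\right) 5\right) - \left(164 - \frac{164 i \sqrt{82}}{3}\right) = \left(-7\right)^{2} \left(-60\right) \left(-30\right) - \left(164 - \frac{164 i \sqrt{82}}{3}\right) = 49 \left(-60\right) \left(-30\right) - \left(164 - \frac{164 i \sqrt{82}}{3}\right) = \left(-2940\right) \left(-30\right) - \left(164 - \frac{164 i \sqrt{82}}{3}\right) = 88200 - \left(164 - \frac{164 i \sqrt{82}}{3}\right) = 88036 + \frac{164 i \sqrt{82}}{3}$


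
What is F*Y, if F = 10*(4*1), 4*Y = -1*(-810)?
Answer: 8100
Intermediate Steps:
Y = 405/2 (Y = (-1*(-810))/4 = (¼)*810 = 405/2 ≈ 202.50)
F = 40 (F = 10*4 = 40)
F*Y = 40*(405/2) = 8100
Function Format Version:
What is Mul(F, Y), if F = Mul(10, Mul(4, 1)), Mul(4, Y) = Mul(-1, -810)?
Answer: 8100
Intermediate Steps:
Y = Rational(405, 2) (Y = Mul(Rational(1, 4), Mul(-1, -810)) = Mul(Rational(1, 4), 810) = Rational(405, 2) ≈ 202.50)
F = 40 (F = Mul(10, 4) = 40)
Mul(F, Y) = Mul(40, Rational(405, 2)) = 8100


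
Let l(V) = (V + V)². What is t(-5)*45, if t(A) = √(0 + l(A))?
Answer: 450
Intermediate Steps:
l(V) = 4*V² (l(V) = (2*V)² = 4*V²)
t(A) = 2*√(A²) (t(A) = √(0 + 4*A²) = √(4*A²) = 2*√(A²))
t(-5)*45 = (2*√((-5)²))*45 = (2*√25)*45 = (2*5)*45 = 10*45 = 450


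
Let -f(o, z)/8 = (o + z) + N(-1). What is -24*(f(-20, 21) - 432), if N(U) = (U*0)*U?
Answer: 10560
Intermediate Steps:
N(U) = 0 (N(U) = 0*U = 0)
f(o, z) = -8*o - 8*z (f(o, z) = -8*((o + z) + 0) = -8*(o + z) = -8*o - 8*z)
-24*(f(-20, 21) - 432) = -24*((-8*(-20) - 8*21) - 432) = -24*((160 - 168) - 432) = -24*(-8 - 432) = -24*(-440) = 10560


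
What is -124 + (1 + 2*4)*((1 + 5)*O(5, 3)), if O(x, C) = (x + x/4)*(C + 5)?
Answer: 2576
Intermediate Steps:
O(x, C) = 5*x*(5 + C)/4 (O(x, C) = (x + x*(¼))*(5 + C) = (x + x/4)*(5 + C) = (5*x/4)*(5 + C) = 5*x*(5 + C)/4)
-124 + (1 + 2*4)*((1 + 5)*O(5, 3)) = -124 + (1 + 2*4)*((1 + 5)*((5/4)*5*(5 + 3))) = -124 + (1 + 8)*(6*((5/4)*5*8)) = -124 + 9*(6*50) = -124 + 9*300 = -124 + 2700 = 2576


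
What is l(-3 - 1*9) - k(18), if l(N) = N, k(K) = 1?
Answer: -13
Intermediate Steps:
l(-3 - 1*9) - k(18) = (-3 - 1*9) - 1*1 = (-3 - 9) - 1 = -12 - 1 = -13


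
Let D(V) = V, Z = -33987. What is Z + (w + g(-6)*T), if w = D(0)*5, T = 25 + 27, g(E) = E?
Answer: -34299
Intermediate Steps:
T = 52
w = 0 (w = 0*5 = 0)
Z + (w + g(-6)*T) = -33987 + (0 - 6*52) = -33987 + (0 - 312) = -33987 - 312 = -34299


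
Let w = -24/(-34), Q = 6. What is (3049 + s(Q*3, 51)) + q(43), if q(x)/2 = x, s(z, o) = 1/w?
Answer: 37637/12 ≈ 3136.4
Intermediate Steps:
w = 12/17 (w = -24*(-1/34) = 12/17 ≈ 0.70588)
s(z, o) = 17/12 (s(z, o) = 1/(12/17) = 17/12)
q(x) = 2*x
(3049 + s(Q*3, 51)) + q(43) = (3049 + 17/12) + 2*43 = 36605/12 + 86 = 37637/12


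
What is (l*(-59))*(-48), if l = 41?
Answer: 116112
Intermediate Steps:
(l*(-59))*(-48) = (41*(-59))*(-48) = -2419*(-48) = 116112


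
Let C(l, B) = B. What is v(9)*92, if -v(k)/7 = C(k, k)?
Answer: -5796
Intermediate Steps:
v(k) = -7*k
v(9)*92 = -7*9*92 = -63*92 = -5796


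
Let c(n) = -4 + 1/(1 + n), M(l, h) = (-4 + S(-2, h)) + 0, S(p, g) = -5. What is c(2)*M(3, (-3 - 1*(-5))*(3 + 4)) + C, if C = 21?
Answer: 54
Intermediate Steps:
M(l, h) = -9 (M(l, h) = (-4 - 5) + 0 = -9 + 0 = -9)
c(2)*M(3, (-3 - 1*(-5))*(3 + 4)) + C = ((-3 - 4*2)/(1 + 2))*(-9) + 21 = ((-3 - 8)/3)*(-9) + 21 = ((1/3)*(-11))*(-9) + 21 = -11/3*(-9) + 21 = 33 + 21 = 54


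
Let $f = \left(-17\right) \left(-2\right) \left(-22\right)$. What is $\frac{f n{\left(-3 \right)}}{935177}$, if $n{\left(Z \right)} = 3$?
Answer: $- \frac{2244}{935177} \approx -0.0023995$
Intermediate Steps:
$f = -748$ ($f = 34 \left(-22\right) = -748$)
$\frac{f n{\left(-3 \right)}}{935177} = \frac{\left(-748\right) 3}{935177} = \left(-2244\right) \frac{1}{935177} = - \frac{2244}{935177}$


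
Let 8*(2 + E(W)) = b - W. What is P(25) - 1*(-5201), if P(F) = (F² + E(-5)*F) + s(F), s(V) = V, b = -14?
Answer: 46183/8 ≈ 5772.9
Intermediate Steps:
E(W) = -15/4 - W/8 (E(W) = -2 + (-14 - W)/8 = -2 + (-7/4 - W/8) = -15/4 - W/8)
P(F) = F² - 17*F/8 (P(F) = (F² + (-15/4 - ⅛*(-5))*F) + F = (F² + (-15/4 + 5/8)*F) + F = (F² - 25*F/8) + F = F² - 17*F/8)
P(25) - 1*(-5201) = (⅛)*25*(-17 + 8*25) - 1*(-5201) = (⅛)*25*(-17 + 200) + 5201 = (⅛)*25*183 + 5201 = 4575/8 + 5201 = 46183/8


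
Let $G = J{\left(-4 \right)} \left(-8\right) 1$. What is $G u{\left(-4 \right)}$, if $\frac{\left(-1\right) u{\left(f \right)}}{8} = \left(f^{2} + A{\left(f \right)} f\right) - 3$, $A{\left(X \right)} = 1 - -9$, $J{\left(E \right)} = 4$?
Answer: $-6912$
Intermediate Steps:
$A{\left(X \right)} = 10$ ($A{\left(X \right)} = 1 + 9 = 10$)
$u{\left(f \right)} = 24 - 80 f - 8 f^{2}$ ($u{\left(f \right)} = - 8 \left(\left(f^{2} + 10 f\right) - 3\right) = - 8 \left(-3 + f^{2} + 10 f\right) = 24 - 80 f - 8 f^{2}$)
$G = -32$ ($G = 4 \left(-8\right) 1 = \left(-32\right) 1 = -32$)
$G u{\left(-4 \right)} = - 32 \left(24 - -320 - 8 \left(-4\right)^{2}\right) = - 32 \left(24 + 320 - 128\right) = \left(-32\right) 216 = -6912$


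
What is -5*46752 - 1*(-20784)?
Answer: -212976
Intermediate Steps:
-5*46752 - 1*(-20784) = -233760 + 20784 = -212976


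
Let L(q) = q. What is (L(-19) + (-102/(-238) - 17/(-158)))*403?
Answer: -8229663/1106 ≈ -7440.9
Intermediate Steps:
(L(-19) + (-102/(-238) - 17/(-158)))*403 = (-19 + (-102/(-238) - 17/(-158)))*403 = (-19 + (-102*(-1/238) - 17*(-1/158)))*403 = (-19 + (3/7 + 17/158))*403 = (-19 + 593/1106)*403 = -20421/1106*403 = -8229663/1106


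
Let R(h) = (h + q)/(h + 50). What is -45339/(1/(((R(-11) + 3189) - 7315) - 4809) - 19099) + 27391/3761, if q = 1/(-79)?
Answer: 6365401609686637/659162800292912 ≈ 9.6568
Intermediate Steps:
q = -1/79 ≈ -0.012658
R(h) = (-1/79 + h)/(50 + h) (R(h) = (h - 1/79)/(h + 50) = (-1/79 + h)/(50 + h))
-45339/(1/(((R(-11) + 3189) - 7315) - 4809) - 19099) + 27391/3761 = -45339/(1/((((-1/79 - 11)/(50 - 11) + 3189) - 7315) - 4809) - 19099) + 27391/3761 = -45339/(1/(((-870/79/39 + 3189) - 7315) - 4809) - 19099) + 27391*(1/3761) = -45339/(1/((((1/39)*(-870/79) + 3189) - 7315) - 4809) - 19099) + 27391/3761 = -45339/(1/(((-290/1027 + 3189) - 7315) - 4809) - 19099) + 27391/3761 = -45339/(1/((3274813/1027 - 7315) - 4809) - 19099) + 27391/3761 = -45339/(1/(-4237692/1027 - 4809) - 19099) + 27391/3761 = -45339/(1/(-9176535/1027) - 19099) + 27391/3761 = -45339/(-1027/9176535 - 19099) + 27391/3761 = -45339/(-175262642992/9176535) + 27391/3761 = -45339*(-9176535/175262642992) + 27391/3761 = 416054920365/175262642992 + 27391/3761 = 6365401609686637/659162800292912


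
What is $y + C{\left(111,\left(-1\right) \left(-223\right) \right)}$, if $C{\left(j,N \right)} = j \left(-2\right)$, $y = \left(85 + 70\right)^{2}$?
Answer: $23803$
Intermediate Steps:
$y = 24025$ ($y = 155^{2} = 24025$)
$C{\left(j,N \right)} = - 2 j$
$y + C{\left(111,\left(-1\right) \left(-223\right) \right)} = 24025 - 222 = 23803$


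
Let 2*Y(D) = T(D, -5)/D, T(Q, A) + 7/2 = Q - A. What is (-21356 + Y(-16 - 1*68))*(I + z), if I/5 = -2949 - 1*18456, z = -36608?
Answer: 49077693023/16 ≈ 3.0674e+9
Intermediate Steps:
T(Q, A) = -7/2 + Q - A (T(Q, A) = -7/2 + (Q - A) = -7/2 + Q - A)
I = -107025 (I = 5*(-2949 - 1*18456) = 5*(-2949 - 18456) = 5*(-21405) = -107025)
Y(D) = (3/2 + D)/(2*D) (Y(D) = ((-7/2 + D - 1*(-5))/D)/2 = ((-7/2 + D + 5)/D)/2 = ((3/2 + D)/D)/2 = (3/2 + D)/(2*D))
(-21356 + Y(-16 - 1*68))*(I + z) = (-21356 + (3 + 2*(-16 - 1*68))/(4*(-16 - 1*68)))*(-107025 - 36608) = (-21356 + (3 + 2*(-16 - 68))/(4*(-16 - 68)))*(-143633) = (-21356 + (¼)*(3 + 2*(-84))/(-84))*(-143633) = (-21356 + (¼)*(-1/84)*(3 - 168))*(-143633) = (-21356 + (¼)*(-1/84)*(-165))*(-143633) = (-21356 + 55/112)*(-143633) = -2391817/112*(-143633) = 49077693023/16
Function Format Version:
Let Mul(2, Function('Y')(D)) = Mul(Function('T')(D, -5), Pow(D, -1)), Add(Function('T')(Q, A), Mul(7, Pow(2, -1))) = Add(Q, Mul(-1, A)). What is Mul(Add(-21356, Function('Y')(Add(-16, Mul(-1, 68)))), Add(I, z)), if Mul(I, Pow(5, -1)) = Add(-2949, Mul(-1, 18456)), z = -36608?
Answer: Rational(49077693023, 16) ≈ 3.0674e+9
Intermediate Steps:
Function('T')(Q, A) = Add(Rational(-7, 2), Q, Mul(-1, A)) (Function('T')(Q, A) = Add(Rational(-7, 2), Add(Q, Mul(-1, A))) = Add(Rational(-7, 2), Q, Mul(-1, A)))
I = -107025 (I = Mul(5, Add(-2949, Mul(-1, 18456))) = Mul(5, Add(-2949, -18456)) = Mul(5, -21405) = -107025)
Function('Y')(D) = Mul(Rational(1, 2), Pow(D, -1), Add(Rational(3, 2), D)) (Function('Y')(D) = Mul(Rational(1, 2), Mul(Add(Rational(-7, 2), D, Mul(-1, -5)), Pow(D, -1))) = Mul(Rational(1, 2), Mul(Add(Rational(-7, 2), D, 5), Pow(D, -1))) = Mul(Rational(1, 2), Mul(Add(Rational(3, 2), D), Pow(D, -1))) = Mul(Rational(1, 2), Mul(Pow(D, -1), Add(Rational(3, 2), D))) = Mul(Rational(1, 2), Pow(D, -1), Add(Rational(3, 2), D)))
Mul(Add(-21356, Function('Y')(Add(-16, Mul(-1, 68)))), Add(I, z)) = Mul(Add(-21356, Mul(Rational(1, 4), Pow(Add(-16, Mul(-1, 68)), -1), Add(3, Mul(2, Add(-16, Mul(-1, 68)))))), Add(-107025, -36608)) = Mul(Add(-21356, Mul(Rational(1, 4), Pow(Add(-16, -68), -1), Add(3, Mul(2, Add(-16, -68))))), -143633) = Mul(Add(-21356, Mul(Rational(1, 4), Pow(-84, -1), Add(3, Mul(2, -84)))), -143633) = Mul(Add(-21356, Mul(Rational(1, 4), Rational(-1, 84), Add(3, -168))), -143633) = Mul(Add(-21356, Mul(Rational(1, 4), Rational(-1, 84), -165)), -143633) = Mul(Add(-21356, Rational(55, 112)), -143633) = Mul(Rational(-2391817, 112), -143633) = Rational(49077693023, 16)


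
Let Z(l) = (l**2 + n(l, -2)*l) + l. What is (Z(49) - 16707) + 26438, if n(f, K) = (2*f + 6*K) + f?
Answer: 18796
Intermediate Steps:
n(f, K) = 3*f + 6*K
Z(l) = l + l**2 + l*(-12 + 3*l) (Z(l) = (l**2 + (3*l + 6*(-2))*l) + l = (l**2 + (3*l - 12)*l) + l = (l**2 + (-12 + 3*l)*l) + l = (l**2 + l*(-12 + 3*l)) + l = l + l**2 + l*(-12 + 3*l))
(Z(49) - 16707) + 26438 = (49*(-11 + 4*49) - 16707) + 26438 = (49*(-11 + 196) - 16707) + 26438 = (49*185 - 16707) + 26438 = (9065 - 16707) + 26438 = -7642 + 26438 = 18796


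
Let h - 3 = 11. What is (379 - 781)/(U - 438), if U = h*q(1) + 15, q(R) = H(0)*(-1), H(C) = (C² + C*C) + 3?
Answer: 134/155 ≈ 0.86452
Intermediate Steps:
H(C) = 3 + 2*C² (H(C) = (C² + C²) + 3 = 2*C² + 3 = 3 + 2*C²)
h = 14 (h = 3 + 11 = 14)
q(R) = -3 (q(R) = (3 + 2*0²)*(-1) = (3 + 2*0)*(-1) = (3 + 0)*(-1) = 3*(-1) = -3)
U = -27 (U = 14*(-3) + 15 = -42 + 15 = -27)
(379 - 781)/(U - 438) = (379 - 781)/(-27 - 438) = -402/(-465) = -402*(-1/465) = 134/155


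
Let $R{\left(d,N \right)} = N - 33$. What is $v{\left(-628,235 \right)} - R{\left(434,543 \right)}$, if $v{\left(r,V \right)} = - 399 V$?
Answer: $-94275$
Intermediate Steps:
$R{\left(d,N \right)} = -33 + N$ ($R{\left(d,N \right)} = N - 33 = -33 + N$)
$v{\left(-628,235 \right)} - R{\left(434,543 \right)} = \left(-399\right) 235 - \left(-33 + 543\right) = -93765 - 510 = -94275$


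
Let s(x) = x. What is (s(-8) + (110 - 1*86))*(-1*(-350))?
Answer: 5600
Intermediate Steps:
(s(-8) + (110 - 1*86))*(-1*(-350)) = (-8 + (110 - 1*86))*(-1*(-350)) = (-8 + (110 - 86))*350 = (-8 + 24)*350 = 16*350 = 5600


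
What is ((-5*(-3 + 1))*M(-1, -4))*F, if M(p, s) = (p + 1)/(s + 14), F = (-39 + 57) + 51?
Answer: 0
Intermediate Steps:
F = 69 (F = 18 + 51 = 69)
M(p, s) = (1 + p)/(14 + s)
((-5*(-3 + 1))*M(-1, -4))*F = ((-5*(-3 + 1))*((1 - 1)/(14 - 4)))*69 = ((-5*(-2))*(0/10))*69 = (10*((1/10)*0))*69 = (10*0)*69 = 0*69 = 0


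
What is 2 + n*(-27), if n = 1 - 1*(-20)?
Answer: -565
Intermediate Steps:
n = 21 (n = 1 + 20 = 21)
2 + n*(-27) = 2 + 21*(-27) = 2 - 567 = -565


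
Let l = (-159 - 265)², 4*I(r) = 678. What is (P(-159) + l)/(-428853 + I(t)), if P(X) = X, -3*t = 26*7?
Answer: -359234/857367 ≈ -0.41900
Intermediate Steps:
t = -182/3 (t = -26*7/3 = -⅓*182 = -182/3 ≈ -60.667)
I(r) = 339/2 (I(r) = (¼)*678 = 339/2)
l = 179776 (l = (-424)² = 179776)
(P(-159) + l)/(-428853 + I(t)) = (-159 + 179776)/(-428853 + 339/2) = 179617/(-857367/2) = 179617*(-2/857367) = -359234/857367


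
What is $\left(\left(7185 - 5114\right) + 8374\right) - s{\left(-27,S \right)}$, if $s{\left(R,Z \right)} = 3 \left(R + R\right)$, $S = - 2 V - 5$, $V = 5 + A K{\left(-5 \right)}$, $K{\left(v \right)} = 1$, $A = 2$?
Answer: $10607$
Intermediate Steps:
$V = 7$ ($V = 5 + 2 \cdot 1 = 5 + 2 = 7$)
$S = -19$ ($S = \left(-2\right) 7 - 5 = -14 - 5 = -19$)
$s{\left(R,Z \right)} = 6 R$ ($s{\left(R,Z \right)} = 3 \cdot 2 R = 6 R$)
$\left(\left(7185 - 5114\right) + 8374\right) - s{\left(-27,S \right)} = \left(\left(7185 - 5114\right) + 8374\right) - 6 \left(-27\right) = \left(2071 + 8374\right) - -162 = 10445 + 162 = 10607$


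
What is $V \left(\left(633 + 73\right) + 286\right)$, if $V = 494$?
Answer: $490048$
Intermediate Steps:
$V \left(\left(633 + 73\right) + 286\right) = 494 \left(\left(633 + 73\right) + 286\right) = 494 \left(706 + 286\right) = 494 \cdot 992 = 490048$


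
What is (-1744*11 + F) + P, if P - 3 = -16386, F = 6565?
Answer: -29002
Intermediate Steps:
P = -16383 (P = 3 - 16386 = -16383)
(-1744*11 + F) + P = (-1744*11 + 6565) - 16383 = (-19184 + 6565) - 16383 = -12619 - 16383 = -29002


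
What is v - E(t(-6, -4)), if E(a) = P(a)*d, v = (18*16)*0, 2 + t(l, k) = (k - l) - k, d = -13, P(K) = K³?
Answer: 832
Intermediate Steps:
t(l, k) = -2 - l (t(l, k) = -2 + ((k - l) - k) = -2 - l)
v = 0 (v = 288*0 = 0)
E(a) = -13*a³ (E(a) = a³*(-13) = -13*a³)
v - E(t(-6, -4)) = 0 - (-13)*(-2 - 1*(-6))³ = 0 - (-13)*(-2 + 6)³ = 0 - (-13)*4³ = 0 - (-13)*64 = 0 - 1*(-832) = 0 + 832 = 832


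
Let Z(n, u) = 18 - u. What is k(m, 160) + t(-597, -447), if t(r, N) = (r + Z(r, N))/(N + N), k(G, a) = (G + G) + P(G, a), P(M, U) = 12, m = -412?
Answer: -120966/149 ≈ -811.85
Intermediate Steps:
k(G, a) = 12 + 2*G (k(G, a) = (G + G) + 12 = 2*G + 12 = 12 + 2*G)
t(r, N) = (18 + r - N)/(2*N) (t(r, N) = (r + (18 - N))/(N + N) = (18 + r - N)/((2*N)) = (18 + r - N)*(1/(2*N)) = (18 + r - N)/(2*N))
k(m, 160) + t(-597, -447) = (12 + 2*(-412)) + (½)*(18 - 597 - 1*(-447))/(-447) = (12 - 824) + (½)*(-1/447)*(18 - 597 + 447) = -812 + (½)*(-1/447)*(-132) = -812 + 22/149 = -120966/149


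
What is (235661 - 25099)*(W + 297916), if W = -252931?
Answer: 9472131570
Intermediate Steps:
(235661 - 25099)*(W + 297916) = (235661 - 25099)*(-252931 + 297916) = 210562*44985 = 9472131570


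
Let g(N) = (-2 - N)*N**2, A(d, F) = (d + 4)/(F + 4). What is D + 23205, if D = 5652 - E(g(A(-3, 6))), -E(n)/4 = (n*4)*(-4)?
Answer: 3607293/125 ≈ 28858.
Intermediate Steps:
A(d, F) = (4 + d)/(4 + F)
g(N) = N**2*(-2 - N)
E(n) = 64*n (E(n) = -4*n*4*(-4) = -4*4*n*(-4) = -(-64)*n = 64*n)
D = 706668/125 (D = 5652 - 64*((4 - 3)/(4 + 6))**2*(-2 - (4 - 3)/(4 + 6)) = 5652 - 64*(1/10)**2*(-2 - 1/10) = 5652 - 64*((1/10)*1)**2*(-2 - 1/10) = 5652 - 64*(1/10)**2*(-2 - 1*1/10) = 5652 - 64*(-2 - 1/10)/100 = 5652 - 64*(1/100)*(-21/10) = 5652 - 64*(-21)/1000 = 5652 - 1*(-168/125) = 5652 + 168/125 = 706668/125 ≈ 5653.3)
D + 23205 = 706668/125 + 23205 = 3607293/125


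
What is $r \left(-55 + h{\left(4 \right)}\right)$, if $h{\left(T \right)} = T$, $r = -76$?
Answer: $3876$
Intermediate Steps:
$r \left(-55 + h{\left(4 \right)}\right) = - 76 \left(-55 + 4\right) = \left(-76\right) \left(-51\right) = 3876$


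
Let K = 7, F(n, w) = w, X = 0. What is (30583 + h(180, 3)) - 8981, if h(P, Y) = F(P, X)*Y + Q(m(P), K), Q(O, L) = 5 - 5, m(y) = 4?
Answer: 21602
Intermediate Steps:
Q(O, L) = 0
h(P, Y) = 0 (h(P, Y) = 0*Y + 0 = 0 + 0 = 0)
(30583 + h(180, 3)) - 8981 = (30583 + 0) - 8981 = 30583 - 8981 = 21602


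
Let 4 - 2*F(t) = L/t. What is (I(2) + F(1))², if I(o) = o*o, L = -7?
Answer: 361/4 ≈ 90.250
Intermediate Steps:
I(o) = o²
F(t) = 2 + 7/(2*t) (F(t) = 2 - (-7)/(2*t) = 2 + 7/(2*t))
(I(2) + F(1))² = (2² + (2 + (7/2)/1))² = (4 + (2 + (7/2)*1))² = (4 + (2 + 7/2))² = (4 + 11/2)² = (19/2)² = 361/4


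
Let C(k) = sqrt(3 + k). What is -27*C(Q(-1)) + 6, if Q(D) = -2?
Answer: -21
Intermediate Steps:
-27*C(Q(-1)) + 6 = -27*sqrt(3 - 2) + 6 = -27*sqrt(1) + 6 = -27*1 + 6 = -27 + 6 = -21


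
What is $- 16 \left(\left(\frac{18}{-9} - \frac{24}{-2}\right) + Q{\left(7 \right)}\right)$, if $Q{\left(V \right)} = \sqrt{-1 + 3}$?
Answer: $-160 - 16 \sqrt{2} \approx -182.63$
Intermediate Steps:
$Q{\left(V \right)} = \sqrt{2}$
$- 16 \left(\left(\frac{18}{-9} - \frac{24}{-2}\right) + Q{\left(7 \right)}\right) = - 16 \left(\left(\frac{18}{-9} - \frac{24}{-2}\right) + \sqrt{2}\right) = - 16 \left(\left(18 \left(- \frac{1}{9}\right) - -12\right) + \sqrt{2}\right) = - 16 \left(\left(-2 + 12\right) + \sqrt{2}\right) = - 16 \left(10 + \sqrt{2}\right) = - (160 + 16 \sqrt{2}) = -160 - 16 \sqrt{2}$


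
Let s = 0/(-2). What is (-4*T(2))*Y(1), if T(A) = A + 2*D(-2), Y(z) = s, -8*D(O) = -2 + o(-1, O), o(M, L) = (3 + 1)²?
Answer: 0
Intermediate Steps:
o(M, L) = 16 (o(M, L) = 4² = 16)
D(O) = -7/4 (D(O) = -(-2 + 16)/8 = -⅛*14 = -7/4)
s = 0 (s = 0*(-½) = 0)
Y(z) = 0
T(A) = -7/2 + A (T(A) = A + 2*(-7/4) = A - 7/2 = -7/2 + A)
(-4*T(2))*Y(1) = -4*(-7/2 + 2)*0 = -4*(-3/2)*0 = 6*0 = 0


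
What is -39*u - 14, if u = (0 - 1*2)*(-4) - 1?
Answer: -287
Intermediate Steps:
u = 7 (u = (0 - 2)*(-4) - 1 = -2*(-4) - 1 = 8 - 1 = 7)
-39*u - 14 = -39*7 - 14 = -273 - 14 = -287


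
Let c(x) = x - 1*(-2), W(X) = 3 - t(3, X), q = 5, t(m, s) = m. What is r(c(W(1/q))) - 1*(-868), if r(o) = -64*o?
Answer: 740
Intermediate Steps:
W(X) = 0 (W(X) = 3 - 1*3 = 3 - 3 = 0)
c(x) = 2 + x (c(x) = x + 2 = 2 + x)
r(c(W(1/q))) - 1*(-868) = -64*(2 + 0) - 1*(-868) = -64*2 + 868 = -128 + 868 = 740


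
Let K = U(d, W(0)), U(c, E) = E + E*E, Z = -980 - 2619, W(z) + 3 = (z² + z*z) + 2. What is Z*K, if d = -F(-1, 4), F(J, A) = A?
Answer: 0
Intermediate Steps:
W(z) = -1 + 2*z² (W(z) = -3 + ((z² + z*z) + 2) = -3 + ((z² + z²) + 2) = -3 + (2*z² + 2) = -3 + (2 + 2*z²) = -1 + 2*z²)
Z = -3599
d = -4 (d = -1*4 = -4)
U(c, E) = E + E²
K = 0 (K = (-1 + 2*0²)*(1 + (-1 + 2*0²)) = (-1 + 2*0)*(1 + (-1 + 2*0)) = (-1 + 0)*(1 + (-1 + 0)) = -(1 - 1) = -1*0 = 0)
Z*K = -3599*0 = 0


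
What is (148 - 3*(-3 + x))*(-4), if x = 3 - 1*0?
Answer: -592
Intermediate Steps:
x = 3 (x = 3 + 0 = 3)
(148 - 3*(-3 + x))*(-4) = (148 - 3*(-3 + 3))*(-4) = (148 - 3*0)*(-4) = (148 + 0)*(-4) = 148*(-4) = -592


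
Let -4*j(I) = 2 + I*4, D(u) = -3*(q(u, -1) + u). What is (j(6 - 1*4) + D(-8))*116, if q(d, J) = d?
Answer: 5278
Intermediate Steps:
D(u) = -6*u (D(u) = -3*(u + u) = -6*u)
j(I) = -½ - I (j(I) = -(2 + I*4)/4 = -(2 + 4*I)/4 = -½ - I)
(j(6 - 1*4) + D(-8))*116 = ((-½ - (6 - 1*4)) - 6*(-8))*116 = ((-½ - (6 - 4)) + 48)*116 = ((-½ - 1*2) + 48)*116 = ((-½ - 2) + 48)*116 = (-5/2 + 48)*116 = (91/2)*116 = 5278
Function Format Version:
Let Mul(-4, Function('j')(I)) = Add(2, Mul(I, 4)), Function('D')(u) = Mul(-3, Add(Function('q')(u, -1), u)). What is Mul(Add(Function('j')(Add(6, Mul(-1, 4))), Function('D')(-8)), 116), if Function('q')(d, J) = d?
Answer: 5278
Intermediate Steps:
Function('D')(u) = Mul(-6, u) (Function('D')(u) = Mul(-3, Add(u, u)) = Mul(-3, Mul(2, u)) = Mul(-6, u))
Function('j')(I) = Add(Rational(-1, 2), Mul(-1, I)) (Function('j')(I) = Mul(Rational(-1, 4), Add(2, Mul(I, 4))) = Mul(Rational(-1, 4), Add(2, Mul(4, I))) = Add(Rational(-1, 2), Mul(-1, I)))
Mul(Add(Function('j')(Add(6, Mul(-1, 4))), Function('D')(-8)), 116) = Mul(Add(Add(Rational(-1, 2), Mul(-1, Add(6, Mul(-1, 4)))), Mul(-6, -8)), 116) = Mul(Add(Add(Rational(-1, 2), Mul(-1, Add(6, -4))), 48), 116) = Mul(Add(Add(Rational(-1, 2), Mul(-1, 2)), 48), 116) = Mul(Add(Add(Rational(-1, 2), -2), 48), 116) = Mul(Add(Rational(-5, 2), 48), 116) = Mul(Rational(91, 2), 116) = 5278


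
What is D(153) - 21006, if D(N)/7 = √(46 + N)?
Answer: -21006 + 7*√199 ≈ -20907.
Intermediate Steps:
D(N) = 7*√(46 + N)
D(153) - 21006 = 7*√(46 + 153) - 21006 = 7*√199 - 21006 = -21006 + 7*√199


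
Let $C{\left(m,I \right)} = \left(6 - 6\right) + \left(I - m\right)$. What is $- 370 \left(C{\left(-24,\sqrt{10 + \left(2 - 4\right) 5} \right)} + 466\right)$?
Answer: $-181300$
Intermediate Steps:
$C{\left(m,I \right)} = I - m$ ($C{\left(m,I \right)} = 0 + \left(I - m\right) = I - m$)
$- 370 \left(C{\left(-24,\sqrt{10 + \left(2 - 4\right) 5} \right)} + 466\right) = - 370 \left(\left(\sqrt{10 + \left(2 - 4\right) 5} - -24\right) + 466\right) = - 370 \left(\left(\sqrt{10 - 10} + 24\right) + 466\right) = - 370 \left(\left(\sqrt{0} + 24\right) + 466\right) = - 370 \left(\left(0 + 24\right) + 466\right) = - 370 \left(24 + 466\right) = \left(-370\right) 490 = -181300$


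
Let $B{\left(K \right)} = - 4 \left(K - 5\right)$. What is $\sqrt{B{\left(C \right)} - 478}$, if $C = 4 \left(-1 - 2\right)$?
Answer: $i \sqrt{410} \approx 20.248 i$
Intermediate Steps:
$C = -12$ ($C = 4 \left(-3\right) = -12$)
$B{\left(K \right)} = 20 - 4 K$ ($B{\left(K \right)} = - 4 \left(-5 + K\right) = 20 - 4 K$)
$\sqrt{B{\left(C \right)} - 478} = \sqrt{\left(20 - -48\right) - 478} = \sqrt{\left(20 + 48\right) - 478} = \sqrt{68 - 478} = \sqrt{-410} = i \sqrt{410}$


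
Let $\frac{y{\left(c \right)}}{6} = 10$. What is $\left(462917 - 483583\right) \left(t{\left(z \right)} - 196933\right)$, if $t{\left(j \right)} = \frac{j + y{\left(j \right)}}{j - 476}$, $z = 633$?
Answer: $\frac{638947006808}{157} \approx 4.0697 \cdot 10^{9}$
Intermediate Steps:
$y{\left(c \right)} = 60$ ($y{\left(c \right)} = 6 \cdot 10 = 60$)
$t{\left(j \right)} = \frac{60 + j}{-476 + j}$ ($t{\left(j \right)} = \frac{j + 60}{j - 476} = \frac{60 + j}{-476 + j}$)
$\left(462917 - 483583\right) \left(t{\left(z \right)} - 196933\right) = \left(462917 - 483583\right) \left(\frac{60 + 633}{-476 + 633} - 196933\right) = - 20666 \left(\frac{1}{157} \cdot 693 - 196933\right) = - 20666 \left(\frac{693}{157} - 196933\right) = \left(-20666\right) \left(- \frac{30917788}{157}\right) = \frac{638947006808}{157}$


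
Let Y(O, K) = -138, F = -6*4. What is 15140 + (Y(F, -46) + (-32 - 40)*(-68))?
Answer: 19898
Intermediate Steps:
F = -24
15140 + (Y(F, -46) + (-32 - 40)*(-68)) = 15140 + (-138 + (-32 - 40)*(-68)) = 15140 + (-138 - 72*(-68)) = 15140 + (-138 + 4896) = 15140 + 4758 = 19898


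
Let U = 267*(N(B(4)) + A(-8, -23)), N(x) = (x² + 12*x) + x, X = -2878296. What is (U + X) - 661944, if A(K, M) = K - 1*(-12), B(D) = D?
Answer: -3521016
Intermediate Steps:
A(K, M) = 12 + K (A(K, M) = K + 12 = 12 + K)
N(x) = x² + 13*x
U = 19224 (U = 267*(4*(13 + 4) + (12 - 8)) = 267*(4*17 + 4) = 267*(68 + 4) = 267*72 = 19224)
(U + X) - 661944 = (19224 - 2878296) - 661944 = -2859072 - 661944 = -3521016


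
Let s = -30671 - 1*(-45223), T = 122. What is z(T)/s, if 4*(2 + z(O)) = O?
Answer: 57/29104 ≈ 0.0019585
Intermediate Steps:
z(O) = -2 + O/4
s = 14552 (s = -30671 + 45223 = 14552)
z(T)/s = (-2 + (1/4)*122)/14552 = (-2 + 61/2)*(1/14552) = (57/2)*(1/14552) = 57/29104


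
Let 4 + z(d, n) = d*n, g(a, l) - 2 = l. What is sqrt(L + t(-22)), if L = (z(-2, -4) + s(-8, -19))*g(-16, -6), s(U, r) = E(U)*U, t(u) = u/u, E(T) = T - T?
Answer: I*sqrt(15) ≈ 3.873*I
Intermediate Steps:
E(T) = 0
g(a, l) = 2 + l
z(d, n) = -4 + d*n
t(u) = 1
s(U, r) = 0 (s(U, r) = 0*U = 0)
L = -16 (L = ((-4 - 2*(-4)) + 0)*(2 - 6) = ((-4 + 8) + 0)*(-4) = (4 + 0)*(-4) = 4*(-4) = -16)
sqrt(L + t(-22)) = sqrt(-16 + 1) = sqrt(-15) = I*sqrt(15)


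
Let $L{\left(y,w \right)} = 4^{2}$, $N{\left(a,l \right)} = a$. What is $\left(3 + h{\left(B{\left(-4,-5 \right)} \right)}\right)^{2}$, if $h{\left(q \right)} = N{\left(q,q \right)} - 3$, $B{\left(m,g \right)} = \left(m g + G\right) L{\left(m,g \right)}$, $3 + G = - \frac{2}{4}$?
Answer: $69696$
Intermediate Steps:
$L{\left(y,w \right)} = 16$
$G = - \frac{7}{2}$ ($G = -3 - \frac{2}{4} = -3 - \frac{1}{2} = - \frac{7}{2} \approx -3.5$)
$B{\left(m,g \right)} = -56 + 16 g m$ ($B{\left(m,g \right)} = \left(m g - \frac{7}{2}\right) 16 = \left(g m - \frac{7}{2}\right) 16 = \left(- \frac{7}{2} + g m\right) 16 = -56 + 16 g m$)
$h{\left(q \right)} = -3 + q$ ($h{\left(q \right)} = q - 3 = -3 + q$)
$\left(3 + h{\left(B{\left(-4,-5 \right)} \right)}\right)^{2} = \left(3 - \left(59 - 320\right)\right)^{2} = \left(3 + \left(-3 + \left(-56 + 320\right)\right)\right)^{2} = \left(3 + \left(-3 + 264\right)\right)^{2} = \left(3 + 261\right)^{2} = 264^{2} = 69696$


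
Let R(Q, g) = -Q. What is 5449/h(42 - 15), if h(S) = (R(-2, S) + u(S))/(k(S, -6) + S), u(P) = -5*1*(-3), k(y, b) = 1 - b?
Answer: 10898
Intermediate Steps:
u(P) = 15 (u(P) = -5*(-3) = 15)
h(S) = 17/(7 + S) (h(S) = (-1*(-2) + 15)/((1 - 1*(-6)) + S) = (2 + 15)/((1 + 6) + S) = 17/(7 + S))
5449/h(42 - 15) = 5449/((17/(7 + (42 - 15)))) = 5449/((17/(7 + 27))) = 5449/((17/34)) = 5449/((17*(1/34))) = 5449/(½) = 5449*2 = 10898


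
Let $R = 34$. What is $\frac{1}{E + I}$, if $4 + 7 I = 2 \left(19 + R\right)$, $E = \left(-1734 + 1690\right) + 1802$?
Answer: $\frac{7}{12408} \approx 0.00056415$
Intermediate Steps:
$E = 1758$ ($E = -44 + 1802 = 1758$)
$I = \frac{102}{7}$ ($I = - \frac{4}{7} + \frac{2 \left(19 + 34\right)}{7} = - \frac{4}{7} + \frac{2 \cdot 53}{7} = - \frac{4}{7} + \frac{1}{7} \cdot 106 = - \frac{4}{7} + \frac{106}{7} = \frac{102}{7} \approx 14.571$)
$\frac{1}{E + I} = \frac{1}{1758 + \frac{102}{7}} = \frac{1}{\frac{12408}{7}} = \frac{7}{12408}$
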